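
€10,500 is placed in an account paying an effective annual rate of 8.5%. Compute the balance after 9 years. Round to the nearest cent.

10,500 × (1+0.085)^9 = 10,500 × 2.083856 = 21,880.4849

€21,880.48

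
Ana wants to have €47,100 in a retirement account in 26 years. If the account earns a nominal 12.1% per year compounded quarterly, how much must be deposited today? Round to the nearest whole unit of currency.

Periodic rate i = 0.121/4 = 0.03025; n = 26 × 4 = 104 periods.
Discount factor = (1+0.03025)^(−104) = 0.045078; PV = 47,100 × 0.045078 = 2,123.1863

€2,123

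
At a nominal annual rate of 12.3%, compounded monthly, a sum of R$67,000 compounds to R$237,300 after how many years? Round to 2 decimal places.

Periodic rate i = 0.123/12 = 0.01025.
n = ln(237300/67000) / ln(1+0.01025) = ln(3.54179) / 0.010198 = 124.0100 months
= 124.0100/12 years

10.33 years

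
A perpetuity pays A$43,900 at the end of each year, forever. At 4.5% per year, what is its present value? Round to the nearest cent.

PV = PMT / i = 43900 / 0.045 = 975,555.5556

A$975,555.56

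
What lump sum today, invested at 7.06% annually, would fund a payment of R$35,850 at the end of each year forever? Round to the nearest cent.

PV = C/r = 35850/0.0706 = 507,790.3683

R$507,790.37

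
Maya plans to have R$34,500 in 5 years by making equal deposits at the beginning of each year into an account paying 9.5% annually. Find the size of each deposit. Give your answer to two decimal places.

PMT = 34500 / ( [(1+0.095)^5 − 1] / 0.095 × (1+i) ) = 34500 / 6.618857 = 5,212.3803

R$5,212.38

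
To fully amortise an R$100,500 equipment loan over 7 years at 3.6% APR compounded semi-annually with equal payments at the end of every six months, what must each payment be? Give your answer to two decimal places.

Periodic rate i = 0.036/2 = 0.018; n = 7 × 2 = 14 periods.
PMT = 100500 / ( [1 − (1+0.018)^(−14)] / 0.018 ) = 100500 / 12.278411 = 8,185.0985

R$8,185.10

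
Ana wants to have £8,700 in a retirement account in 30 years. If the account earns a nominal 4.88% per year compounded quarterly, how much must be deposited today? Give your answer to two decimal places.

Periodic rate i = 0.0488/4 = 0.0122; n = 30 × 4 = 120 periods.
PV = 8,700 / (1 + 0.0122)^120 = 8,700 / 4.285090 = 2,030.2957

£2,030.30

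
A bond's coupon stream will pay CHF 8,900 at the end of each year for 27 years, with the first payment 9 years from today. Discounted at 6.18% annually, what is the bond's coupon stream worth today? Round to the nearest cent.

CHF 71,480.79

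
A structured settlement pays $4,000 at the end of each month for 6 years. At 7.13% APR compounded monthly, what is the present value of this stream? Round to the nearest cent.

$233,760.93

With 12 periods per year: i = 0.00594167, n = 72.
Annuity factor a(72|0.00594167) = 58.440233; PV = 4000 × 58.440233 = 233,760.9339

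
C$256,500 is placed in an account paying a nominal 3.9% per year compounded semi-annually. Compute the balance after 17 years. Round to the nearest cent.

C$494,598.95

With 2 periods per year: i = 0.0195, n = 34.
256,500 × (1+0.0195)^34 = 256,500 × 1.928261 = 494,598.9537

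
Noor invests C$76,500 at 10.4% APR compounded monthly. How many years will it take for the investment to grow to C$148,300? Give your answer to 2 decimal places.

Periodic rate i = 0.104/12 = 0.00866667.
n = ln(148300/76500) / ln(1+0.00866667) = ln(1.93856) / 0.008629 = 76.7089 months
= 76.7089/12 years

6.39 years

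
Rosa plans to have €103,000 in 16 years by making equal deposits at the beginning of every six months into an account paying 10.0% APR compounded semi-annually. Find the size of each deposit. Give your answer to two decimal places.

Periodic rate i = 0.1/2 = 0.05; n = 16 × 2 = 32 periods.
FV-annuity factor × (1+i) = 79.063771; PMT = 103000 / 79.063771 = 1,302.7459

€1,302.75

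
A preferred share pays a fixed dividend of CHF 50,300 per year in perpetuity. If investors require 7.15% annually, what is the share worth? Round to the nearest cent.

CHF 703,496.50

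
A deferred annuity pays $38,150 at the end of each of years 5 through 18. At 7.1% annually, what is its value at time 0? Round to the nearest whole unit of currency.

PV at t=4 (ordinary 14-year annuity): 38150 × a(14|0.071) = 38150 × 8.693262 = 331,647.9511
Discount back 4 years: 331,647.9511 × (1+0.071)^(−4) = 331,647.9511 × 0.760050 = 252,068.9981

$252,069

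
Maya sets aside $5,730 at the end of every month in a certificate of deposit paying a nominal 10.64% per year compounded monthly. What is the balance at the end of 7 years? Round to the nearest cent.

Periodic rate i = 0.1064/12 = 0.00886667; n = 7 × 12 = 84 periods.
FV = 5730 × [(1+0.00886667)^84 − 1] / 0.00886667 = 5730 × 123.960721 = 710,294.9299

$710,294.93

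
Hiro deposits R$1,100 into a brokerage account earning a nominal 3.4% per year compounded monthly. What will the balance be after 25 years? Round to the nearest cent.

Periodic rate i = 0.034/12 = 0.00283333; n = 25 × 12 = 300 periods.
FV = 1,100 × (1 + 0.00283333)^300 = 2,570.5202

R$2,570.52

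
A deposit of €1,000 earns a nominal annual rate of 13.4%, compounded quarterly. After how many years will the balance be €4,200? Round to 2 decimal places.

10.89 years

Periodic rate i = 0.134/4 = 0.0335.
(1+i)^n = 4200/1000 = 4.20000, so n = ln 4.20000 / ln 1.0335 = 43.5519 quarters
= 43.5519/4 years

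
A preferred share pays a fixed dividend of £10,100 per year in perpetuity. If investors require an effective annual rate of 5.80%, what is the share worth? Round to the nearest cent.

£174,137.93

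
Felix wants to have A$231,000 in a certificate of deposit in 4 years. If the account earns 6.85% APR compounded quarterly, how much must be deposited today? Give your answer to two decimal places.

A$176,044.60

i = 0.0685/4 = 0.017125 per quarter; n = 4·4 = 16.
PV = FV·(1+i)^(−n) = 231,000 × 0.762098 = 176,044.6032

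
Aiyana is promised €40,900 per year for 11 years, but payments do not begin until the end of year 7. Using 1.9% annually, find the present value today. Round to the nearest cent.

€359,579.37

Value one period before first payment (t=6): 40900 × [1 − (1+0.019)^(−11)] / 0.019 = 40900 × 9.842753 = 402,568.5790
PV₀ = 402,568.5790 / (1+0.019)^6 = 402,568.5790 / 1.119554 = 359,579.3729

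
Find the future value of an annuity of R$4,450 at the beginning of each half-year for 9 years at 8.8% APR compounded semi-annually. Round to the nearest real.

R$123,615

With 2 periods per year: i = 0.044, n = 18.
FV = 4450 × [(1+0.044)^18 − 1] / 0.044 × (1+i) = 4450 × 27.778606 = 123,614.7952
(Beginning-of-period payments → annuity-due factor ×(1+i).)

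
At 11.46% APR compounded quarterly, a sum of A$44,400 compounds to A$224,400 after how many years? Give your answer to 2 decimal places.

Periodic rate i = 0.1146/4 = 0.02865.
n = ln(224400/44400) / ln(1+0.02865) = ln(5.05405) / 0.028247 = 57.3574 quarters
= 57.3574/4 years

14.34 years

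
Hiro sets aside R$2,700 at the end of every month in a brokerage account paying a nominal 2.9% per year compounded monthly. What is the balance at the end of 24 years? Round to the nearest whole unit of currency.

R$1,121,744

Periodic rate i = 0.029/12 = 0.00241667; n = 24 × 12 = 288 periods.
Accumulation factor s(288|0.00241667) = 415.460855; FV = 2700 × 415.460855 = 1,121,744.3084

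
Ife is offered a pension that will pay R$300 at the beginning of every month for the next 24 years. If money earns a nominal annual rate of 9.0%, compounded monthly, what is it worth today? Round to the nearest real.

Periodic rate i = 0.09/12 = 0.0075; n = 24 × 12 = 288 periods.
Annuity factor a(288|0.0075) × (1+i) = 118.715960; PV = 300 × 118.715960 = 35,614.7879
(annuity-due: payments at period start, so ×(1+i).)

R$35,615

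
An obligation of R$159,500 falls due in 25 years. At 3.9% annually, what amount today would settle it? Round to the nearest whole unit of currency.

R$61,288

PV = 159,500 / (1 + 0.039)^25 = 159,500 / 2.602488 = 61,287.5130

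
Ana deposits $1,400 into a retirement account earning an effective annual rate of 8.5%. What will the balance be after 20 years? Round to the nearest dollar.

$7,157

1,400 × (1+0.085)^20 = 1,400 × 5.112046 = 7,156.8646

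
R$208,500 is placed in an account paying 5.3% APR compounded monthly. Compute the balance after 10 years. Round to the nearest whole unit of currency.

Periodic rate i = 0.053/12 = 0.00441667; n = 10 × 12 = 120 periods.
208,500 × (1+0.00441667)^120 = 208,500 × 1.696951 = 353,814.2505

R$353,814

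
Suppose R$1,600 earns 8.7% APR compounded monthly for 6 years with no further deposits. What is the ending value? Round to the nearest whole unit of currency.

With 12 periods per year: i = 0.00725, n = 72.
1,600 × (1+0.00725)^72 = 1,600 × 1.682224 = 2,691.5587

R$2,692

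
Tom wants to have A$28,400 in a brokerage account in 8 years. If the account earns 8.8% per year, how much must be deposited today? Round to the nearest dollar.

A$14,464

Discount factor = (1+0.088)^(−8) = 0.509294; PV = 28,400 × 0.509294 = 14,463.9588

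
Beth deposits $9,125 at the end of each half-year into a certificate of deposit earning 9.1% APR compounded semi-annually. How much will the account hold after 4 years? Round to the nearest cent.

$85,745.56

With 2 periods per year: i = 0.0455, n = 8.
FV = 9125 × [(1+0.0455)^8 − 1] / 0.0455 = 9125 × 9.396773 = 85,745.5563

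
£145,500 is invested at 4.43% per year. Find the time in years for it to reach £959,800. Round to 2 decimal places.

43.52 years

n = ln(959800/145500) / ln(1+0.0443) = ln(6.59656) / 0.043347 = 43.5222 years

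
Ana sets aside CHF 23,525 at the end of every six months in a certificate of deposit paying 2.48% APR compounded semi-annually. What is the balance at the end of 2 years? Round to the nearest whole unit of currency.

i = 0.0248/2 = 0.0124 per half-year; n = 2·2 = 4.
Accumulation factor s(4|0.0124) = 4.075017; FV = 23525 × 4.075017 = 95,864.7737

CHF 95,865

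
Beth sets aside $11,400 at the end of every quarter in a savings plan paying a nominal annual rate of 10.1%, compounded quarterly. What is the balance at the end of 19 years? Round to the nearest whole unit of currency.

$2,552,561

Periodic rate i = 0.101/4 = 0.02525; n = 19 × 4 = 76 periods.
FV = 11400 × [(1+0.02525)^76 − 1] / 0.02525 = 11400 × 223.908856 = 2,552,560.9567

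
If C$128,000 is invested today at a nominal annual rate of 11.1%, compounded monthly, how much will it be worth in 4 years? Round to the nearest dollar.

Periodic rate i = 0.111/12 = 0.00925; n = 4 × 12 = 48 periods.
FV = PV·(1+i)^n = 128,000 × 1.555752 = 199,136.2652

C$199,136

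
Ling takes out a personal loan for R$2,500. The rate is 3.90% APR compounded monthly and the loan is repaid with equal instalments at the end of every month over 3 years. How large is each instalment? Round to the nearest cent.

Periodic rate i = 0.039/12 = 0.00325; n = 3 × 12 = 36 periods.
Annuity-PV factor = 33.921854; PMT = 2500 / 33.921854 = 73.6988

R$73.70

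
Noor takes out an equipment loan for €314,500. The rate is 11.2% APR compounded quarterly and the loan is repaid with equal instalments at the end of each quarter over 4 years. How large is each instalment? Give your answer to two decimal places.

€24,656.36

With 4 periods per year: i = 0.028, n = 16.
Annuity-PV factor = 12.755330; PMT = 314500 / 12.755330 = 24,656.3597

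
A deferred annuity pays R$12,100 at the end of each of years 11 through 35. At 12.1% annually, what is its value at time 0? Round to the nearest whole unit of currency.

R$30,076

Value one period before first payment (t=10): 12100 × [1 − (1+0.121)^(−25)] / 0.121 = 12100 × 7.789046 = 94,247.4595
PV₀ = 94,247.4595 / (1+0.121)^10 = 94,247.4595 / 3.133691 = 30,075.5464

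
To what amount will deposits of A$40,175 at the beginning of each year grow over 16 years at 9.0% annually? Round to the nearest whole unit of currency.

A$1,445,244

Accumulation factor s(16|0.09) × (1+i) = 35.973705; FV = 40175 × 35.973705 = 1,445,243.5807
(Beginning-of-period payments → annuity-due factor ×(1+i).)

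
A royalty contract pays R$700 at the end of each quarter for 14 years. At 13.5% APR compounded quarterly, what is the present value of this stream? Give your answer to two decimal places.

With 4 periods per year: i = 0.03375, n = 56.
PV = 700 × [1 − (1+0.03375)^(−56)] / 0.03375 = 700 × 25.011597 = 17,508.1182

R$17,508.12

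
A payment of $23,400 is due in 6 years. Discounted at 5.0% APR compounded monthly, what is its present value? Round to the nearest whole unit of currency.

$17,346

Periodic rate i = 0.05/12 = 0.00416667; n = 6 × 12 = 72 periods.
Discount factor = (1+0.00416667)^(−72) = 0.741280; PV = 23,400 × 0.741280 = 17,345.9542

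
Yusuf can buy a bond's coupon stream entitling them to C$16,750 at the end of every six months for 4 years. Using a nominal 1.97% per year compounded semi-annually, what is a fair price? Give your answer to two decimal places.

Periodic rate i = 0.0197/2 = 0.00985; n = 4 × 2 = 8 periods.
PV = 16750 × [1 − (1+0.00985)^(−8)] / 0.00985 = 16750 × 7.656735 = 128,250.3050

C$128,250.31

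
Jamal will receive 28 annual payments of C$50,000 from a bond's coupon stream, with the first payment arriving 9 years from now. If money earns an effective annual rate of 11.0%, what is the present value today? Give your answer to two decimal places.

C$186,623.58

PV at t=8 (ordinary 28-year annuity): 50000 × a(28|0.11) = 50000 × 8.601622 = 430,081.0915
Discount back 8 years: 430,081.0915 × (1+0.11)^(−8) = 430,081.0915 × 0.433926 = 186,623.5812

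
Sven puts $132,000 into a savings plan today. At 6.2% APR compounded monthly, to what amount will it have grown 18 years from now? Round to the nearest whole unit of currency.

$401,790

i = 0.062/12 = 0.00516667 per month; n = 18·12 = 216.
FV = PV·(1+i)^n = 132,000 × 3.043861 = 401,789.6989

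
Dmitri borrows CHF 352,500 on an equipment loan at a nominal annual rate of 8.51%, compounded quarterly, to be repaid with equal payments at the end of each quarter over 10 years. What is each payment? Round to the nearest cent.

CHF 13,175.77

Periodic rate i = 0.0851/4 = 0.021275; n = 10 × 4 = 40 periods.
Annuity-PV factor = 26.753648; PMT = 352500 / 26.753648 = 13,175.7733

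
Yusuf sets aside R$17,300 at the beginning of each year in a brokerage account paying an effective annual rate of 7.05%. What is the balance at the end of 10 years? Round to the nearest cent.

FV = 17300 × [(1+0.0705)^10 − 1] / 0.0705 × (1+i) = 17300 × 14.825484 = 256,480.8676
(annuity-due: payments at period start, so ×(1+i).)

R$256,480.87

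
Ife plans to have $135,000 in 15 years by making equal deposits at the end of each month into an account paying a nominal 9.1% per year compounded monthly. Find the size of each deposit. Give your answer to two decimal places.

i = 0.091/12 = 0.00758333 per month; n = 15·12 = 180.
FV-annuity factor = 381.838740; PMT = 135000 / 381.838740 = 353.5524

$353.55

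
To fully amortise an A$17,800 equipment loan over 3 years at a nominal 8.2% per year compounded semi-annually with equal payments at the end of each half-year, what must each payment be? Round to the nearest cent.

With 2 periods per year: i = 0.041, n = 6.
PMT = 17800 / ( [1 − (1+0.041)^(−6)] / 0.041 ) = 17800 / 5.225114 = 3,406.6242

A$3,406.62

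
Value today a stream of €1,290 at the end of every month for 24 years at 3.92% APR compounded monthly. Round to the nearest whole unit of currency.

€240,527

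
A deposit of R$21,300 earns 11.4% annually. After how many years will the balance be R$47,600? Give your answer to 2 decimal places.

7.45 years

(1+i)^n = 47600/21300 = 2.23474, so n = ln 2.23474 / ln 1.114 = 7.4486 years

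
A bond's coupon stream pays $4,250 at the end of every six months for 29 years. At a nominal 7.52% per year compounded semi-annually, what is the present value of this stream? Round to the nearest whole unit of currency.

i = 0.0752/2 = 0.0376 per half-year; n = 29·2 = 58.
Annuity factor a(58|0.0376) = 23.469130; PV = 4250 × 23.469130 = 99,743.8045

$99,744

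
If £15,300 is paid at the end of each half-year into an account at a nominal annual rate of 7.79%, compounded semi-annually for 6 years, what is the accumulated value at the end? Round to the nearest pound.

£228,515

Periodic rate i = 0.0779/2 = 0.03895; n = 6 × 2 = 12 periods.
Accumulation factor s(12|0.03895) = 14.935621; FV = 15300 × 14.935621 = 228,515.0044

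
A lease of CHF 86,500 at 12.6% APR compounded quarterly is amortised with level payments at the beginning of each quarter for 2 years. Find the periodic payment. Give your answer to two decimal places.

i = 0.126/4 = 0.0315 per quarter; n = 2·4 = 8.
Annuity-PV factor × (1+i) = 7.195213; PMT = 86500 / 7.195213 = 12,021.8817

CHF 12,021.88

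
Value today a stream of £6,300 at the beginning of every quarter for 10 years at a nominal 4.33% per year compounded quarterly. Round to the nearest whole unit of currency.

£205,858

Periodic rate i = 0.0433/4 = 0.010825; n = 10 × 4 = 40 periods.
PV = 6300 × [1 − (1+0.010825)^(−40)] / 0.010825 × (1+i) = 6300 × 32.675902 = 205,858.1803
(annuity-due: payments at period start, so ×(1+i).)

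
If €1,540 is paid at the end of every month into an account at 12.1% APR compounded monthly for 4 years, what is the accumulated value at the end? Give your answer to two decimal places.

€94,480.68

With 12 periods per year: i = 0.0100833, n = 48.
FV = PMT · [(1+i)^n − 1] / i = 1540 · 61.351094 = 94,480.6842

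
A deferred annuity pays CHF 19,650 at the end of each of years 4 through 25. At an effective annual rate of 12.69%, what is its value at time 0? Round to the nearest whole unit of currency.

CHF 100,392

PV at t=3 (ordinary 22-year annuity): 19650 × a(22|0.1269) = 19650 × 7.311289 = 143,666.8301
PV₀ = 143,666.8301 / (1+0.1269)^3 = 143,666.8301 / 1.431054 = 100,392.2928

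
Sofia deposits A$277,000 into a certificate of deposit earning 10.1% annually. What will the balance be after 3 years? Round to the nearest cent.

A$369,693.42

277,000 × (1+0.101)^3 = 277,000 × 1.334633 = 369,693.4244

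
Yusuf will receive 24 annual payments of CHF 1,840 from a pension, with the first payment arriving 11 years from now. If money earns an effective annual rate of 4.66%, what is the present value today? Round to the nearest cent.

Value one period before first payment (t=10): 1840 × [1 − (1+0.0466)^(−24)] / 0.0466 = 1840 × 14.266782 = 26,250.8796
PV₀ = 26,250.8796 / (1+0.0466)^10 = 26,250.8796 / 1.576911 = 16,647.0221

CHF 16,647.02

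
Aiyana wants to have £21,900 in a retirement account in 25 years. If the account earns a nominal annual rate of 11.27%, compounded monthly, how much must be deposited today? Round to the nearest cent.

£1,325.96

Periodic rate i = 0.1127/12 = 0.00939167; n = 25 × 12 = 300 periods.
PV = 21,900 / (1 + 0.00939167)^300 = 21,900 / 16.516366 = 1,325.9576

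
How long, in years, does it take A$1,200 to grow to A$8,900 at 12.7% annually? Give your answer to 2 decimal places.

n = ln(8900/1200) / ln(1+0.127) = ln(7.41667) / 0.119559 = 16.7593 years

16.76 years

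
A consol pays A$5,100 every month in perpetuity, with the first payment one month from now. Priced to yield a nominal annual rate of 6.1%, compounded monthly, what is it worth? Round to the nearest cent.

Periodic rate i = 0.061/12 = 0.00508333.
PV = C/r = 5100/0.00508333 = 1,003,278.6885

A$1,003,278.69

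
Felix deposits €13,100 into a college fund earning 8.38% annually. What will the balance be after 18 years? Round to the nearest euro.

FV = PV·(1+i)^n = 13,100 × 4.256814 = 55,764.2590

€55,764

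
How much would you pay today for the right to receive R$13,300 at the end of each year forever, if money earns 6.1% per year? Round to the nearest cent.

R$218,032.79

PV = PMT / i = 13300 / 0.061 = 218,032.7869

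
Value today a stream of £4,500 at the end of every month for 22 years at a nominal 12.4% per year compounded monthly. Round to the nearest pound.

i = 0.124/12 = 0.0103333 per month; n = 22·12 = 264.
PV = 4500 × [1 − (1+0.0103333)^(−264)] / 0.0103333 = 4500 × 90.360863 = 406,623.8847

£406,624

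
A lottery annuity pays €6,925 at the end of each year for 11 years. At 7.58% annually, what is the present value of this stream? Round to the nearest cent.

€50,460.69

PV = PMT · [1 − (1+i)^(−n)] / i = 6925 · 7.286743 = 50,460.6919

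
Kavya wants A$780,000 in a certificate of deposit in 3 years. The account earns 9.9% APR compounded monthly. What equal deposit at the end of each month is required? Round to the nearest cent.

Periodic rate i = 0.099/12 = 0.00825; n = 3 × 12 = 36 periods.
FV-annuity factor = 41.718366; PMT = 780000 / 41.718366 = 18,696.8014

A$18,696.80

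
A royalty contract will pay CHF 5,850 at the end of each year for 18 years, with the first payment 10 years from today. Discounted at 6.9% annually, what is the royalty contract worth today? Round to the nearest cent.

CHF 32,512.90

Value one period before first payment (t=9): 5850 × [1 − (1+0.069)^(−18)] / 0.069 = 5850 × 10.132094 = 59,272.7483
PV₀ = 59,272.7483 / (1+0.069)^9 = 59,272.7483 / 1.823053 = 32,512.9007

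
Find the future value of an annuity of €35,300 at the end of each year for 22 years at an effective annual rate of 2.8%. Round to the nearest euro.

€1,053,828

FV = PMT · [(1+i)^n − 1] / i = 35300 · 29.853496 = 1,053,828.4103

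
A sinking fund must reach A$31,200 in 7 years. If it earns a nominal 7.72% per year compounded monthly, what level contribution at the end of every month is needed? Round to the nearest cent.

Periodic rate i = 0.0772/12 = 0.00643333; n = 7 × 12 = 84 periods.
FV-annuity factor = 110.941648; PMT = 31200 / 110.941648 = 281.2289

A$281.23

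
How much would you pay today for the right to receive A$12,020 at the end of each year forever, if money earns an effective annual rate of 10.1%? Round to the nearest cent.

PV = PMT / i = 12020 / 0.101 = 119,009.9010

A$119,009.90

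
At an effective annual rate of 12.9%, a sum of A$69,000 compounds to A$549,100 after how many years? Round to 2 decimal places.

17.09 years

n = ln(549100/69000) / ln(1+0.129) = ln(7.95797) / 0.121332 = 17.0950 years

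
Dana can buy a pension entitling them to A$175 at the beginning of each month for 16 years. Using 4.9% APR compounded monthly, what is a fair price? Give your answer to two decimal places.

A$23,353.31

With 12 periods per year: i = 0.00408333, n = 192.
Annuity factor a(192|0.00408333) × (1+i) = 133.447476; PV = 175 × 133.447476 = 23,353.3084
(Beginning-of-period payments → annuity-due factor ×(1+i).)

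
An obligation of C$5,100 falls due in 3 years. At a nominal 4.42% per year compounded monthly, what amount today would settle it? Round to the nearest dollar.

C$4,468

With 12 periods per year: i = 0.00368333, n = 36.
PV = FV·(1+i)^(−n) = 5,100 × 0.876029 = 4,467.7465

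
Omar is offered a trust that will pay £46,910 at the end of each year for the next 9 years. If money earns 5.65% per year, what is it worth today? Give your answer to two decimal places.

£323,984.67

Annuity factor a(9|0.0565) = 6.906516; PV = 46910 × 6.906516 = 323,984.6693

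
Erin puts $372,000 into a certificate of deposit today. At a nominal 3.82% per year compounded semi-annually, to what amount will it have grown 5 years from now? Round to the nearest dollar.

$449,481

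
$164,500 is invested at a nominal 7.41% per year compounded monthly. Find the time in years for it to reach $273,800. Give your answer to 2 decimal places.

Periodic rate i = 0.0741/12 = 0.006175.
n = ln(273800/164500) / ln(1+0.006175) = ln(1.66444) / 0.006156 = 82.7626 months
= 82.7626/12 years

6.90 years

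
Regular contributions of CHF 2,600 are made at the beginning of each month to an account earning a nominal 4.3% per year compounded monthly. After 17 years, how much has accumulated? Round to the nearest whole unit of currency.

CHF 782,391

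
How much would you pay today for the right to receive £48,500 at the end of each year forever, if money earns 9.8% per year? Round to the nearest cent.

PV = PMT / i = 48500 / 0.098 = 494,897.9592

£494,897.96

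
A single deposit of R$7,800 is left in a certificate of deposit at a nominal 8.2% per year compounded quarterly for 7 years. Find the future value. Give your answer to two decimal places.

With 4 periods per year: i = 0.0205, n = 28.
7,800 × (1+0.0205)^28 = 7,800 × 1.765079 = 13,767.6195

R$13,767.62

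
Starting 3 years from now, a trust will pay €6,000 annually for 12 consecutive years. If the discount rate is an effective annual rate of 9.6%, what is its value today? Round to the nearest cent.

PV at t=2 (ordinary 12-year annuity): 6000 × a(12|0.096) = 6000 × 6.949281 = 41,695.6876
Discount back 2 years: 41,695.6876 × (1+0.096)^(−2) = 41,695.6876 × 0.832490 = 34,711.2322

€34,711.23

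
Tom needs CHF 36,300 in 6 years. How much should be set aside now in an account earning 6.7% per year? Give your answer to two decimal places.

CHF 24,599.15

PV = FV·(1+i)^(−n) = 36,300 × 0.677663 = 24,599.1504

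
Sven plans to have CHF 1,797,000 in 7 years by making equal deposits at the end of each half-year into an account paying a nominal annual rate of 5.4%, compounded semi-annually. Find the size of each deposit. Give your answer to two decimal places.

CHF 107,327.36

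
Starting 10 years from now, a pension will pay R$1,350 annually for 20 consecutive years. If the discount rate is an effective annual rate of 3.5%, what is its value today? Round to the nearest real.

PV at t=9 (ordinary 20-year annuity): 1350 × a(20|0.035) = 1350 × 14.212403 = 19,186.7445
PV₀ = 19,186.7445 / (1+0.035)^9 = 19,186.7445 / 1.362897 = 14,077.9087

R$14,078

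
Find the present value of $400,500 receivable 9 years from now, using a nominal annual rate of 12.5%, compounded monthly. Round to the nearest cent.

i = 0.125/12 = 0.0104167 per month; n = 9·12 = 108.
Discount factor = (1+0.0104167)^(−108) = 0.326547; PV = 400,500 × 0.326547 = 130,782.1245

$130,782.12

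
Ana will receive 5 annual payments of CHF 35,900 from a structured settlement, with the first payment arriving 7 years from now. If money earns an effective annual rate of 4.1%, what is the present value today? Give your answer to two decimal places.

Value one period before first payment (t=6): 35900 × [1 − (1+0.041)^(−5)] / 0.041 = 35900 × 4.439344 = 159,372.4396
Discount back 6 years: 159,372.4396 × (1+0.041)^(−6) = 159,372.4396 × 0.785770 = 125,230.1335

CHF 125,230.13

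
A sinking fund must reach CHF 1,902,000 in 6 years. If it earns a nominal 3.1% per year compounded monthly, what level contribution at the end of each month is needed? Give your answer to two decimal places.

CHF 24,070.04

Periodic rate i = 0.031/12 = 0.00258333; n = 6 × 12 = 72 periods.
FV-annuity factor = 79.019392; PMT = 1.902e+06 / 79.019392 = 24,070.0409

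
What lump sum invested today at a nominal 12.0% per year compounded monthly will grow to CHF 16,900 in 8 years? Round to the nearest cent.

With 12 periods per year: i = 0.01, n = 96.
PV = 16,900 / (1 + 0.01)^96 = 16,900 / 2.599273 = 6,501.8182

CHF 6,501.82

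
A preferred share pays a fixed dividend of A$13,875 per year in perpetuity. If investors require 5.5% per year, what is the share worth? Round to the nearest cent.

A$252,272.73

PV = PMT / i = 13875 / 0.055 = 252,272.7273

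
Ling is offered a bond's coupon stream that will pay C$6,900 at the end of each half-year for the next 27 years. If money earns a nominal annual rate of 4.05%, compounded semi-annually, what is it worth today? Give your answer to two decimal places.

C$225,324.35

With 2 periods per year: i = 0.02025, n = 54.
PV = PMT · [1 − (1+i)^(−n)] / i = 6900 · 32.655703 = 225,324.3532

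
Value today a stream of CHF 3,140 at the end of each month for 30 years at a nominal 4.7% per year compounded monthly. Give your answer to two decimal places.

CHF 605,432.14

i = 0.047/12 = 0.00391667 per month; n = 30·12 = 360.
PV = PMT · [1 − (1+i)^(−n)] / i = 3140 · 192.812784 = 605,432.1422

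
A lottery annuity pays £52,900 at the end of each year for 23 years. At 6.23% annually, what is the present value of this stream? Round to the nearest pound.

£637,631

PV = PMT · [1 − (1+i)^(−n)] / i = 52900 · 12.053512 = 637,630.7716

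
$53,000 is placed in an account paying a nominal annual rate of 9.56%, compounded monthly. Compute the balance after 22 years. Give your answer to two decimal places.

$430,590.88

i = 0.0956/12 = 0.00796667 per month; n = 22·12 = 264.
53,000 × (1+0.00796667)^264 = 53,000 × 8.124356 = 430,590.8769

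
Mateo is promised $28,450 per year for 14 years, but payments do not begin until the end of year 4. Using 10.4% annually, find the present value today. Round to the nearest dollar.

$152,419

Value one period before first payment (t=3): 28450 × [1 − (1+0.104)^(−14)] / 0.104 = 28450 × 7.208808 = 205,090.5969
Discount back 3 years: 205,090.5969 × (1+0.104)^(−3) = 205,090.5969 × 0.743178 = 152,418.7968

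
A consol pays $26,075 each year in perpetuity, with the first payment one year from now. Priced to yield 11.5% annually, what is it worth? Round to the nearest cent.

$226,739.13

PV = C/r = 26075/0.115 = 226,739.1304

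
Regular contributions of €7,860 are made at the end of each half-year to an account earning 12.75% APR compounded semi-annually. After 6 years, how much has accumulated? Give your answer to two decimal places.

€135,537.44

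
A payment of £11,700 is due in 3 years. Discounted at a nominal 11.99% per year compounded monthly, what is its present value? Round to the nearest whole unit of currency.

£8,180

Periodic rate i = 0.1199/12 = 0.00999167; n = 3 × 12 = 36 periods.
PV = FV·(1+i)^(−n) = 11,700 × 0.699133 = 8,179.8512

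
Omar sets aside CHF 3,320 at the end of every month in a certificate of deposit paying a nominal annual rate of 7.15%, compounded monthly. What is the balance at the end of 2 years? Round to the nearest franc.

CHF 85,386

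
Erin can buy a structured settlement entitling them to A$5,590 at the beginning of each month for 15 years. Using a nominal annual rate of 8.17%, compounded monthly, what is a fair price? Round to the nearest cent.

A$582,921.31

i = 0.0817/12 = 0.00680833 per month; n = 15·12 = 180.
PV = PMT · [1 − (1+i)^(−n)] / i × (1+i) = 5590 · 104.279304 = 582,921.3113
Payments are at the start of each period, so multiply by (1+i).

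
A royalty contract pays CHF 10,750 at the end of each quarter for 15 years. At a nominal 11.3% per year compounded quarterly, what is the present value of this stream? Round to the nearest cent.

CHF 309,004.48

With 4 periods per year: i = 0.02825, n = 60.
Annuity factor a(60|0.02825) = 28.744603; PV = 10750 × 28.744603 = 309,004.4822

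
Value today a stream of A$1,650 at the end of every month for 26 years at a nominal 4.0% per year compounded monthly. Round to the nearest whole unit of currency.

A$319,737

Periodic rate i = 0.04/12 = 0.00333333; n = 26 × 12 = 312 periods.
PV = PMT · [1 − (1+i)^(−n)] / i = 1650 · 193.780048 = 319,737.0787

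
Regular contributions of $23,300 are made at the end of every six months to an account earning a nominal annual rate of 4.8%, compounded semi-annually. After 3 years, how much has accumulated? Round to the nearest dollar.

$148,461

With 2 periods per year: i = 0.024, n = 6.
FV = 23300 × [(1+0.024)^6 − 1] / 0.024 = 23300 × 6.371729 = 148,461.2941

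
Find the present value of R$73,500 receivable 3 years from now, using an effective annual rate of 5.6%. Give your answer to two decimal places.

R$62,415.95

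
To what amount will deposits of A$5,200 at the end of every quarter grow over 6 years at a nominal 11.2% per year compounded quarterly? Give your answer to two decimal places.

A$174,598.82

With 4 periods per year: i = 0.028, n = 24.
FV = PMT · [(1+i)^n − 1] / i = 5200 · 33.576697 = 174,598.8242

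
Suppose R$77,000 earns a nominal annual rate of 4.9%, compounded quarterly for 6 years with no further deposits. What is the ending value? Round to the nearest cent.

R$103,132.98

Periodic rate i = 0.049/4 = 0.01225; n = 6 × 4 = 24 periods.
FV = PV·(1+i)^n = 77,000 × 1.339389 = 103,132.9821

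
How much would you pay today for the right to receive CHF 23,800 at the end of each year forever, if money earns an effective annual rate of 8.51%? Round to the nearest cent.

CHF 279,670.98

PV = C/r = 23800/0.0851 = 279,670.9753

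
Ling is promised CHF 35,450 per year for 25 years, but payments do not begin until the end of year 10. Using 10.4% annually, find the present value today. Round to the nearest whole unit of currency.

CHF 128,121

PV at t=9 (ordinary 25-year annuity): 35450 × a(25|0.104) = 35450 × 8.804909 = 312,134.0325
Discount back 9 years: 312,134.0325 × (1+0.104)^(−9) = 312,134.0325 × 0.410467 = 128,120.7471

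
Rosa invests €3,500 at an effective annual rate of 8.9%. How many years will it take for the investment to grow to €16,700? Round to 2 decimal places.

18.33 years

n = ln(16700/3500) / ln(1+0.089) = ln(4.77143) / 0.085260 = 18.3280 years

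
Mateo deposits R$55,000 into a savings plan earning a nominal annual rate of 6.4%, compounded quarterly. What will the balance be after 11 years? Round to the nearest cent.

R$110,582.36

With 4 periods per year: i = 0.016, n = 44.
FV = 55,000 × (1 + 0.016)^44 = 110,582.3562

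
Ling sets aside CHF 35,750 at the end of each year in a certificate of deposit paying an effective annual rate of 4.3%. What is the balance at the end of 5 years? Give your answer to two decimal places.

FV = 35750 × [(1+0.043)^5 − 1] / 0.043 = 35750 × 5.448891 = 194,797.8516

CHF 194,797.85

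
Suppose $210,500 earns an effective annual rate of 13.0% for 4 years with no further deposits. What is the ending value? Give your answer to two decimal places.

$343,214.69

210,500 × (1+0.13)^4 = 210,500 × 1.630474 = 343,214.6949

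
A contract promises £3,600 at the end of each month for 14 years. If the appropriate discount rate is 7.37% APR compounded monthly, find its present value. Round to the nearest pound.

£376,613

With 12 periods per year: i = 0.00614167, n = 168.
PV = PMT · [1 − (1+i)^(−n)] / i = 3600 · 104.614724 = 376,613.0060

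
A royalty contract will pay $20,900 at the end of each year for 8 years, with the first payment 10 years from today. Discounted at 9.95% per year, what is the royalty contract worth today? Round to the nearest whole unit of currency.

$47,567

PV at t=9 (ordinary 8-year annuity): 20900 × a(8|0.0995) = 20900 × 5.344651 = 111,703.2016
PV₀ = 111,703.2016 / (1+0.0995)^9 = 111,703.2016 / 2.348319 = 47,567.3019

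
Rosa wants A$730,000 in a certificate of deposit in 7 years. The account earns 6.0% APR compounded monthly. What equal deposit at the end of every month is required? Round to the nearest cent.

A$7,014.24

Periodic rate i = 0.06/12 = 0.005; n = 7 × 12 = 84 periods.
FV-annuity factor = 104.073927; PMT = 730000 / 104.073927 = 7,014.2448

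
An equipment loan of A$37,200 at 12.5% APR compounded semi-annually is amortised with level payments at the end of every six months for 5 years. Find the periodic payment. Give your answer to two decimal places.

i = 0.125/2 = 0.0625 per half-year; n = 5·2 = 10.
Annuity-PV factor = 7.273691; PMT = 37200 / 7.273691 = 5,114.3224

A$5,114.32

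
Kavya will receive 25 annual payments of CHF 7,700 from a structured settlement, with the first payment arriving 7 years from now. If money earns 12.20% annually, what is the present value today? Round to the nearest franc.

CHF 29,856

Value one period before first payment (t=6): 7700 × [1 − (1+0.122)^(−25)] / 0.122 = 7700 × 7.735596 = 59,564.0910
Discount back 6 years: 59,564.0910 × (1+0.122)^(−6) = 59,564.0910 × 0.501237 = 29,855.7081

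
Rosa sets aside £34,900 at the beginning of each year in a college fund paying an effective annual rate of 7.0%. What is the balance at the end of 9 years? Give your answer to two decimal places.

Accumulation factor s(9|0.07) × (1+i) = 12.816448; FV = 34900 × 12.816448 = 447,294.0338
(Beginning-of-period payments → annuity-due factor ×(1+i).)

£447,294.03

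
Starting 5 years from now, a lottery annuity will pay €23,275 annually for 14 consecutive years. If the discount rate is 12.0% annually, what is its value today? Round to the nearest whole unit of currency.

€98,042

PV at t=4 (ordinary 14-year annuity): 23275 × a(14|0.12) = 23275 × 6.628168 = 154,270.6155
Discount back 4 years: 154,270.6155 × (1+0.12)^(−4) = 154,270.6155 × 0.635518 = 98,041.7651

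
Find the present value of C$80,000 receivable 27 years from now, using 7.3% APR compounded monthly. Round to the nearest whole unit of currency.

i = 0.073/12 = 0.00608333 per month; n = 27·12 = 324.
PV = 80,000 / (1 + 0.00608333)^324 = 80,000 / 7.135120 = 11,212.1449

C$11,212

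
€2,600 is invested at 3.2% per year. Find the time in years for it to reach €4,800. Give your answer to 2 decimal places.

(1+i)^n = 4800/2600 = 1.84615, so n = ln 1.84615 / ln 1.032 = 19.4645 years

19.46 years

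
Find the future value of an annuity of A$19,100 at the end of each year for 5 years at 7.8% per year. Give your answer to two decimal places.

FV = PMT · [(1+i)^n − 1] / i = 19100 · 5.843250 = 111,606.0707

A$111,606.07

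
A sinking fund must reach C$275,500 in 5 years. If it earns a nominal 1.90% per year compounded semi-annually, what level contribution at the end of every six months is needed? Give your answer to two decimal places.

C$26,392.65

Periodic rate i = 0.019/2 = 0.0095; n = 5 × 2 = 10 periods.
FV-annuity factor = 10.438512; PMT = 275500 / 10.438512 = 26,392.6503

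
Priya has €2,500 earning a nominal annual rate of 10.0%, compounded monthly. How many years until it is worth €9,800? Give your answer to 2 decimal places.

Periodic rate i = 0.1/12 = 0.00833333.
(1+i)^n = 9800/2500 = 3.92000, so n = ln 3.92000 / ln 1.00833 = 164.6131 months
= 164.6131/12 years

13.72 years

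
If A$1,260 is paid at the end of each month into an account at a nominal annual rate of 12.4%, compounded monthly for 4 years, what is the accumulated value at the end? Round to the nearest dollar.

A$77,791

With 12 periods per year: i = 0.0103333, n = 48.
FV = 1260 × [(1+0.0103333)^48 − 1] / 0.0103333 = 1260 × 61.738585 = 77,790.6177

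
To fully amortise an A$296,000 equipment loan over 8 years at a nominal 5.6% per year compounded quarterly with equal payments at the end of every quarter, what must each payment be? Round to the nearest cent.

A$11,539.73

Periodic rate i = 0.056/4 = 0.014; n = 8 × 4 = 32 periods.
Annuity-PV factor = 25.650509; PMT = 296000 / 25.650509 = 11,539.7319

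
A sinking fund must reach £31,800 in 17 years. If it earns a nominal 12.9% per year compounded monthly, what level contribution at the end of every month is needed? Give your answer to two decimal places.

£43.50

i = 0.129/12 = 0.01075 per month; n = 17·12 = 204.
FV-annuity factor = 730.956491; PMT = 31800 / 730.956491 = 43.5046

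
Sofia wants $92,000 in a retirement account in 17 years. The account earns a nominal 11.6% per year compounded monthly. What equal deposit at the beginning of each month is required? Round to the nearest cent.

Periodic rate i = 0.116/12 = 0.00966667; n = 17 × 12 = 204 periods.
FV-annuity factor × (1+i) = 638.942337; PMT = 92000 / 638.942337 = 143.9880

$143.99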